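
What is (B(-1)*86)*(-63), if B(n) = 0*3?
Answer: 0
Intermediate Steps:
B(n) = 0
(B(-1)*86)*(-63) = (0*86)*(-63) = 0*(-63) = 0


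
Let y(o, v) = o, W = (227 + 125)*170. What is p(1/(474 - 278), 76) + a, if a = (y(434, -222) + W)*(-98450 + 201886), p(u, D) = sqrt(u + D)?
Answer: 6234501464 + sqrt(14897)/14 ≈ 6.2345e+9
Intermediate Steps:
W = 59840 (W = 352*170 = 59840)
p(u, D) = sqrt(D + u)
a = 6234501464 (a = (434 + 59840)*(-98450 + 201886) = 60274*103436 = 6234501464)
p(1/(474 - 278), 76) + a = sqrt(76 + 1/(474 - 278)) + 6234501464 = sqrt(76 + 1/196) + 6234501464 = sqrt(14897/196) + 6234501464 = sqrt(14897)/14 + 6234501464 = 6234501464 + sqrt(14897)/14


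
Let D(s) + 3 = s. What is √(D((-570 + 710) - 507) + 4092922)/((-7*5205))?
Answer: -2*√113682/12145 ≈ -0.055524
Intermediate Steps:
D(s) = -3 + s
√(D((-570 + 710) - 507) + 4092922)/((-7*5205)) = √((-3 + ((-570 + 710) - 507)) + 4092922)/((-7*5205)) = √((-3 + (140 - 507)) + 4092922)/(-36435) = √((-3 - 367) + 4092922)*(-1/36435) = √(-370 + 4092922)*(-1/36435) = √4092552*(-1/36435) = (6*√113682)*(-1/36435) = -2*√113682/12145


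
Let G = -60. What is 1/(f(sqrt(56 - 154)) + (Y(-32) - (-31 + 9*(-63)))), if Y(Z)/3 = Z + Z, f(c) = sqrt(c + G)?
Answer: 1/(406 + sqrt(-60 + 7*I*sqrt(2))) ≈ 0.0024583 - 4.699e-5*I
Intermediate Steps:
f(c) = sqrt(-60 + c) (f(c) = sqrt(c - 60) = sqrt(-60 + c))
Y(Z) = 6*Z (Y(Z) = 3*(Z + Z) = 3*(2*Z) = 6*Z)
1/(f(sqrt(56 - 154)) + (Y(-32) - (-31 + 9*(-63)))) = 1/(sqrt(-60 + sqrt(56 - 154)) + (6*(-32) - (-31 + 9*(-63)))) = 1/(sqrt(-60 + sqrt(-98)) + (-192 - (-31 - 567))) = 1/(sqrt(-60 + 7*I*sqrt(2)) + (-192 - 1*(-598))) = 1/(sqrt(-60 + 7*I*sqrt(2)) + (-192 + 598)) = 1/(sqrt(-60 + 7*I*sqrt(2)) + 406) = 1/(406 + sqrt(-60 + 7*I*sqrt(2)))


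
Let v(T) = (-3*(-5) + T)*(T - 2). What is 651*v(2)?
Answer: 0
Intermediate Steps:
v(T) = (-2 + T)*(15 + T) (v(T) = (15 + T)*(-2 + T) = (-2 + T)*(15 + T))
651*v(2) = 651*(-30 + 2² + 13*2) = 651*(-30 + 4 + 26) = 651*0 = 0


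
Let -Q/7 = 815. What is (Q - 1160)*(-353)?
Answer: 2423345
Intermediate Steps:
Q = -5705 (Q = -7*815 = -5705)
(Q - 1160)*(-353) = (-5705 - 1160)*(-353) = -6865*(-353) = 2423345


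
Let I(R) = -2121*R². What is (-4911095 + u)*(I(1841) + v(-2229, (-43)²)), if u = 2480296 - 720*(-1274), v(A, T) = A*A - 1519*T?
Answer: 10876912150177129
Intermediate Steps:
v(A, T) = A² - 1519*T
u = 3397576 (u = 2480296 - 1*(-917280) = 2480296 + 917280 = 3397576)
(-4911095 + u)*(I(1841) + v(-2229, (-43)²)) = (-4911095 + 3397576)*(-2121*1841² + ((-2229)² - 1519*(-43)²)) = -1513519*(-2121*3389281 + (4968441 - 1519*1849)) = -1513519*(-7188665001 + (4968441 - 2808631)) = -1513519*(-7188665001 + 2159810) = -1513519*(-7186505191) = 10876912150177129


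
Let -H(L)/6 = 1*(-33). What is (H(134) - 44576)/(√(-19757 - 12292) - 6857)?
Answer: 152149973/23525249 + 66567*I*√3561/23525249 ≈ 6.4675 + 0.16885*I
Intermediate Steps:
H(L) = 198 (H(L) = -6*(-33) = 198)
(H(134) - 44576)/(√(-19757 - 12292) - 6857) = (198 - 44576)/(√(-19757 - 12292) - 6857) = -44378/(√(-32049) - 6857) = -44378/(3*I*√3561 - 6857) = -44378/(-6857 + 3*I*√3561)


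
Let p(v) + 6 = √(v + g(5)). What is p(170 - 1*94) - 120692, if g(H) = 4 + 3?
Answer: -120698 + √83 ≈ -1.2069e+5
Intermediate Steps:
g(H) = 7
p(v) = -6 + √(7 + v) (p(v) = -6 + √(v + 7) = -6 + √(7 + v))
p(170 - 1*94) - 120692 = (-6 + √(7 + (170 - 1*94))) - 120692 = (-6 + √(7 + (170 - 94))) - 120692 = (-6 + √(7 + 76)) - 120692 = (-6 + √83) - 120692 = -120698 + √83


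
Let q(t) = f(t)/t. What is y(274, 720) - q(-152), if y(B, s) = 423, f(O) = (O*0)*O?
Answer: 423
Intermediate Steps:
f(O) = 0 (f(O) = 0*O = 0)
q(t) = 0 (q(t) = 0/t = 0)
y(274, 720) - q(-152) = 423 - 1*0 = 423 + 0 = 423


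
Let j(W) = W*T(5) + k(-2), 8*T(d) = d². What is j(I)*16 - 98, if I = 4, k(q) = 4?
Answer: 166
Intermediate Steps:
T(d) = d²/8
j(W) = 4 + 25*W/8 (j(W) = W*((⅛)*5²) + 4 = W*((⅛)*25) + 4 = W*(25/8) + 4 = 25*W/8 + 4 = 4 + 25*W/8)
j(I)*16 - 98 = (4 + (25/8)*4)*16 - 98 = (4 + 25/2)*16 - 98 = (33/2)*16 - 98 = 264 - 98 = 166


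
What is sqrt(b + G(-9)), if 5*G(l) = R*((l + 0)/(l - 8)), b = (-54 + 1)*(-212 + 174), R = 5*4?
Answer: sqrt(582658)/17 ≈ 44.901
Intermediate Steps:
R = 20
b = 2014 (b = -53*(-38) = 2014)
G(l) = 4*l/(-8 + l) (G(l) = (20*((l + 0)/(l - 8)))/5 = (20*(l/(-8 + l)))/5 = (20*l/(-8 + l))/5 = 4*l/(-8 + l))
sqrt(b + G(-9)) = sqrt(2014 + 4*(-9)/(-8 - 9)) = sqrt(2014 + 4*(-9)/(-17)) = sqrt(2014 + 4*(-9)*(-1/17)) = sqrt(2014 + 36/17) = sqrt(34274/17) = sqrt(582658)/17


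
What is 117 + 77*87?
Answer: 6816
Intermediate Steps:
117 + 77*87 = 117 + 6699 = 6816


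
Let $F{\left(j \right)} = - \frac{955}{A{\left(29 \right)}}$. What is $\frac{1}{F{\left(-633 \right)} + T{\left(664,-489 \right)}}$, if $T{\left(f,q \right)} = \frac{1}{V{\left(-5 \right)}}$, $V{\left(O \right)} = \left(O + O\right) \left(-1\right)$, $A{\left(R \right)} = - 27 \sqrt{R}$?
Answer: $- \frac{211410}{91181359} + \frac{2578500 \sqrt{29}}{91181359} \approx 0.14997$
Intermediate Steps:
$V{\left(O \right)} = - 2 O$ ($V{\left(O \right)} = 2 O \left(-1\right) = - 2 O$)
$F{\left(j \right)} = \frac{955 \sqrt{29}}{783}$ ($F{\left(j \right)} = - \frac{955}{\left(-27\right) \sqrt{29}} = - 955 \left(- \frac{\sqrt{29}}{783}\right) = \frac{955 \sqrt{29}}{783}$)
$T{\left(f,q \right)} = \frac{1}{10}$ ($T{\left(f,q \right)} = \frac{1}{\left(-2\right) \left(-5\right)} = \frac{1}{10}$)
$\frac{1}{F{\left(-633 \right)} + T{\left(664,-489 \right)}} = \frac{1}{\frac{955 \sqrt{29}}{783} + \frac{1}{10}} = \frac{1}{\frac{1}{10} + \frac{955 \sqrt{29}}{783}}$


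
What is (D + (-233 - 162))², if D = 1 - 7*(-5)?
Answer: 128881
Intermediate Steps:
D = 36 (D = 1 + 35 = 36)
(D + (-233 - 162))² = (36 + (-233 - 162))² = (36 - 395)² = (-359)² = 128881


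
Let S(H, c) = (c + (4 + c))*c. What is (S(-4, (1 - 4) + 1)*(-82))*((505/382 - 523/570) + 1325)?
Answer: 0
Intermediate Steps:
S(H, c) = c*(4 + 2*c) (S(H, c) = (4 + 2*c)*c = c*(4 + 2*c))
(S(-4, (1 - 4) + 1)*(-82))*((505/382 - 523/570) + 1325) = ((2*((1 - 4) + 1)*(2 + ((1 - 4) + 1)))*(-82))*((505/382 - 523/570) + 1325) = ((2*(-3 + 1)*(2 + (-3 + 1)))*(-82))*((505*(1/382) - 523*1/570) + 1325) = ((2*(-2)*(2 - 2))*(-82))*((505/382 - 523/570) + 1325) = ((2*(-2)*0)*(-82))*(22016/54435 + 1325) = (0*(-82))*(72148391/54435) = 0*(72148391/54435) = 0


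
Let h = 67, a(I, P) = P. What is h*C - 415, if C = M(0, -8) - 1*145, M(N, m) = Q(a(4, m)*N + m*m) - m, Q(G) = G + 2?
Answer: -5172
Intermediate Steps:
Q(G) = 2 + G
M(N, m) = 2 + m² - m + N*m (M(N, m) = (2 + (m*N + m*m)) - m = (2 + (N*m + m²)) - m = (2 + (m² + N*m)) - m = (2 + m² + N*m) - m = 2 + m² - m + N*m)
C = -71 (C = (2 + (-8)² - 1*(-8) + 0*(-8)) - 1*145 = (2 + 64 + 8 + 0) - 145 = 74 - 145 = -71)
h*C - 415 = 67*(-71) - 415 = -4757 - 415 = -5172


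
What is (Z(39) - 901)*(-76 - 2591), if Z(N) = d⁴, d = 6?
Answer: -1053465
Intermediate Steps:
Z(N) = 1296 (Z(N) = 6⁴ = 1296)
(Z(39) - 901)*(-76 - 2591) = (1296 - 901)*(-76 - 2591) = 395*(-2667) = -1053465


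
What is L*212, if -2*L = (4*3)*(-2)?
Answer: 2544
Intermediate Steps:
L = 12 (L = -4*3*(-2)/2 = -6*(-2) = -½*(-24) = 12)
L*212 = 12*212 = 2544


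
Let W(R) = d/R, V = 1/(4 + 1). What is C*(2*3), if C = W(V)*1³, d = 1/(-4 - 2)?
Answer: -5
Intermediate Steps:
V = ⅕ (V = 1/5 = ⅕ ≈ 0.20000)
d = -⅙ (d = 1/(-6) = -⅙ ≈ -0.16667)
W(R) = -1/(6*R)
C = -⅚ (C = -1/(6*⅕)*1³ = -⅙*5*1 = -⅚*1 = -⅚ ≈ -0.83333)
C*(2*3) = -5*3/3 = -⅚*6 = -5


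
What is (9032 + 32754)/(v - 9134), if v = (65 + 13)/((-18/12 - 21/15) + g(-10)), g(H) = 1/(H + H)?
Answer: -1232687/270233 ≈ -4.5616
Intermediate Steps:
g(H) = 1/(2*H)
v = -1560/59 (v = (65 + 13)/((-18/12 - 21/15) + (½)/(-10)) = 78/((-18*1/12 - 21*1/15) + (½)*(-⅒)) = 78/((-3/2 - 7/5) - 1/20) = 78/(-29/10 - 1/20) = 78/(-59/20) = 78*(-20/59) = -1560/59 ≈ -26.441)
(9032 + 32754)/(v - 9134) = (9032 + 32754)/(-1560/59 - 9134) = 41786/(-540466/59) = 41786*(-59/540466) = -1232687/270233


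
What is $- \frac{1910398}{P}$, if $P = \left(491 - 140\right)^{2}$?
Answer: $- \frac{1910398}{123201} \approx -15.506$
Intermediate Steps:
$P = 123201$ ($P = 351^{2} = 123201$)
$- \frac{1910398}{P} = - \frac{1910398}{123201}$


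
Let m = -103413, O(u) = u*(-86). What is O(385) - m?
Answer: 70303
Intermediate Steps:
O(u) = -86*u
O(385) - m = -86*385 - 1*(-103413) = -33110 + 103413 = 70303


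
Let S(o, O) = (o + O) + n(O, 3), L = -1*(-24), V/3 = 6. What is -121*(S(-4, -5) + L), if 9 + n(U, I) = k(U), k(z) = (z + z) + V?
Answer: -1694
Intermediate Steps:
V = 18 (V = 3*6 = 18)
k(z) = 18 + 2*z (k(z) = (z + z) + 18 = 2*z + 18 = 18 + 2*z)
n(U, I) = 9 + 2*U (n(U, I) = -9 + (18 + 2*U) = 9 + 2*U)
L = 24
S(o, O) = 9 + o + 3*O (S(o, O) = (o + O) + (9 + 2*O) = (O + o) + (9 + 2*O) = 9 + o + 3*O)
-121*(S(-4, -5) + L) = -121*((9 - 4 + 3*(-5)) + 24) = -121*((9 - 4 - 15) + 24) = -121*(-10 + 24) = -121*14 = -1694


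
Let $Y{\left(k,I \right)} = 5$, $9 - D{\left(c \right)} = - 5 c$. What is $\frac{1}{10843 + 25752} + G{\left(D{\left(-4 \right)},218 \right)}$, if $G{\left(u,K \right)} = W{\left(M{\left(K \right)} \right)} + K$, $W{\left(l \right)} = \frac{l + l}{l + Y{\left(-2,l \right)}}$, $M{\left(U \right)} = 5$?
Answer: $\frac{8014306}{36595} \approx 219.0$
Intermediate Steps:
$D{\left(c \right)} = 9 + 5 c$ ($D{\left(c \right)} = 9 - - 5 c = 9 + 5 c$)
$W{\left(l \right)} = \frac{2 l}{5 + l}$ ($W{\left(l \right)} = \frac{l + l}{l + 5} = \frac{2 l}{5 + l}$)
$G{\left(u,K \right)} = 1 + K$ ($G{\left(u,K \right)} = 2 \cdot 5 \frac{1}{5 + 5} + K = 2 \cdot 5 \cdot \frac{1}{10} + K = 1 + K$)
$\frac{1}{10843 + 25752} + G{\left(D{\left(-4 \right)},218 \right)} = \frac{1}{10843 + 25752} + \left(1 + 218\right) = \frac{1}{36595} + 219 = \frac{8014306}{36595}$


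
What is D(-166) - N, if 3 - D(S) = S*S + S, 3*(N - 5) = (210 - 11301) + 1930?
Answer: -73015/3 ≈ -24338.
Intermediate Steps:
N = -9146/3 (N = 5 + ((210 - 11301) + 1930)/3 = 5 + (-11091 + 1930)/3 = 5 + (⅓)*(-9161) = 5 - 9161/3 = -9146/3 ≈ -3048.7)
D(S) = 3 - S - S² (D(S) = 3 - (S*S + S) = 3 - (S² + S) = 3 - (S + S²) = 3 + (-S - S²) = 3 - S - S²)
D(-166) - N = (3 - 1*(-166) - 1*(-166)²) - 1*(-9146/3) = (3 + 166 - 1*27556) + 9146/3 = (3 + 166 - 27556) + 9146/3 = -27387 + 9146/3 = -73015/3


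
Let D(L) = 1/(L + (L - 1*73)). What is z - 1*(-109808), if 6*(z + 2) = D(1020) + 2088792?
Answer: 5404584277/11802 ≈ 4.5794e+5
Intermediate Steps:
D(L) = 1/(-73 + 2*L) (D(L) = 1/(L + (L - 73)) = 1/(L + (-73 + L)) = 1/(-73 + 2*L))
z = 4108630261/11802 (z = -2 + (1/(-73 + 2*1020) + 2088792)/6 = -2 + (1/(-73 + 2040) + 2088792)/6 = -2 + (1/1967 + 2088792)/6 = -2 + (⅙)*(4108653865/1967) = -2 + 4108653865/11802 = 4108630261/11802 ≈ 3.4813e+5)
z - 1*(-109808) = 4108630261/11802 - 1*(-109808) = 4108630261/11802 + 109808 = 5404584277/11802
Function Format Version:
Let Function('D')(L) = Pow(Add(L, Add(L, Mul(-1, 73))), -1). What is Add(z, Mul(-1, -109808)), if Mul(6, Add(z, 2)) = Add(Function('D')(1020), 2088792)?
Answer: Rational(5404584277, 11802) ≈ 4.5794e+5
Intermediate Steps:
Function('D')(L) = Pow(Add(-73, Mul(2, L)), -1) (Function('D')(L) = Pow(Add(L, Add(L, -73)), -1) = Pow(Add(L, Add(-73, L)), -1) = Pow(Add(-73, Mul(2, L)), -1))
z = Rational(4108630261, 11802) (z = Add(-2, Mul(Rational(1, 6), Add(Pow(Add(-73, Mul(2, 1020)), -1), 2088792))) = Add(-2, Mul(Rational(1, 6), Add(Pow(Add(-73, 2040), -1), 2088792))) = Add(-2, Mul(Rational(1, 6), Add(Pow(1967, -1), 2088792))) = Add(-2, Mul(Rational(1, 6), Add(Rational(1, 1967), 2088792))) = Add(-2, Mul(Rational(1, 6), Rational(4108653865, 1967))) = Add(-2, Rational(4108653865, 11802)) = Rational(4108630261, 11802) ≈ 3.4813e+5)
Add(z, Mul(-1, -109808)) = Add(Rational(4108630261, 11802), Mul(-1, -109808)) = Add(Rational(4108630261, 11802), 109808) = Rational(5404584277, 11802)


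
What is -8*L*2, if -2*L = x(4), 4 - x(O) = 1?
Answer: 24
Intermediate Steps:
x(O) = 3 (x(O) = 4 - 1*1 = 4 - 1 = 3)
L = -3/2 (L = -1/2*3 = -3/2 ≈ -1.5000)
-8*L*2 = -8*(-3/2)*2 = 12*2 = 24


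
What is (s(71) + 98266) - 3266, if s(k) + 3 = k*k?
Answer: 100038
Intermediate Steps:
s(k) = -3 + k² (s(k) = -3 + k*k = -3 + k²)
(s(71) + 98266) - 3266 = ((-3 + 71²) + 98266) - 3266 = ((-3 + 5041) + 98266) - 3266 = (5038 + 98266) - 3266 = 103304 - 3266 = 100038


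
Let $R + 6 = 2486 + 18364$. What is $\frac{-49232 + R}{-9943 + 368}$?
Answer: $\frac{28388}{9575} \approx 2.9648$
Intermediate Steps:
$R = 20844$ ($R = -6 + \left(2486 + 18364\right) = -6 + 20850 = 20844$)
$\frac{-49232 + R}{-9943 + 368} = \frac{-49232 + 20844}{-9943 + 368} = - \frac{28388}{-9575} = \left(-28388\right) \left(- \frac{1}{9575}\right) = \frac{28388}{9575}$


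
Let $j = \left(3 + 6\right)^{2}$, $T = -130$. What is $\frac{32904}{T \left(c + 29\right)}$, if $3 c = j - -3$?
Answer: $- \frac{5484}{1235} \approx -4.4405$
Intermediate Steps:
$j = 81$ ($j = 9^{2} = 81$)
$c = 28$ ($c = \frac{81 - -3}{3} = \frac{81 + 3}{3} = \frac{1}{3} \cdot 84 = 28$)
$\frac{32904}{T \left(c + 29\right)} = \frac{32904}{\left(-130\right) \left(28 + 29\right)} = \frac{32904}{\left(-130\right) 57} = \frac{32904}{-7410} = 32904 \left(- \frac{1}{7410}\right) = - \frac{5484}{1235}$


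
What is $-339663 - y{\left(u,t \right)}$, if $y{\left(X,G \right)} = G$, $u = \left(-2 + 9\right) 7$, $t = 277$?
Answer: $-339940$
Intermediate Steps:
$u = 49$ ($u = 7 \cdot 7 = 49$)
$-339663 - y{\left(u,t \right)} = -339663 - 277 = -339940$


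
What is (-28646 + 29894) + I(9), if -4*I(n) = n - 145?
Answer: 1282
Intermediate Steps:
I(n) = 145/4 - n/4 (I(n) = -(n - 145)/4 = -(-145 + n)/4 = 145/4 - n/4)
(-28646 + 29894) + I(9) = (-28646 + 29894) + (145/4 - ¼*9) = 1248 + (145/4 - 9/4) = 1248 + 34 = 1282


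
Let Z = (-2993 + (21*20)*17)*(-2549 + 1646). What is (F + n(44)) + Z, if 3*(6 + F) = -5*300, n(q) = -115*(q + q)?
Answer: -3755367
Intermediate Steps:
n(q) = -230*q
Z = -3744741 (Z = (-2993 + 420*17)*(-903) = (-2993 + 7140)*(-903) = 4147*(-903) = -3744741)
F = -506 (F = -6 + (-5*300)/3 = -6 + (1/3)*(-1500) = -6 - 500 = -506)
(F + n(44)) + Z = (-506 - 230*44) - 3744741 = (-506 - 10120) - 3744741 = -10626 - 3744741 = -3755367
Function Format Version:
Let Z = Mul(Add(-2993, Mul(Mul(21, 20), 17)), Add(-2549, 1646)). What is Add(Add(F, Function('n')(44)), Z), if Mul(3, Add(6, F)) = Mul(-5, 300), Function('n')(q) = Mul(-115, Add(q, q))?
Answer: -3755367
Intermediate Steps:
Function('n')(q) = Mul(-230, q) (Function('n')(q) = Mul(-115, Mul(2, q)) = Mul(-230, q))
Z = -3744741 (Z = Mul(Add(-2993, Mul(420, 17)), -903) = Mul(Add(-2993, 7140), -903) = Mul(4147, -903) = -3744741)
F = -506 (F = Add(-6, Mul(Rational(1, 3), Mul(-5, 300))) = Add(-6, Mul(Rational(1, 3), -1500)) = Add(-6, -500) = -506)
Add(Add(F, Function('n')(44)), Z) = Add(Add(-506, Mul(-230, 44)), -3744741) = Add(Add(-506, -10120), -3744741) = Add(-10626, -3744741) = -3755367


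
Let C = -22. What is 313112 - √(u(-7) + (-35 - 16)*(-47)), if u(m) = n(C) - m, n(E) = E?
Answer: 313112 - √2382 ≈ 3.1306e+5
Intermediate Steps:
u(m) = -22 - m
313112 - √(u(-7) + (-35 - 16)*(-47)) = 313112 - √((-22 - 1*(-7)) + (-35 - 16)*(-47)) = 313112 - √((-22 + 7) - 51*(-47)) = 313112 - √(-15 + 2397) = 313112 - √2382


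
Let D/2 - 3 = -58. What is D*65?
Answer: -7150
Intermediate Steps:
D = -110 (D = 6 + 2*(-58) = 6 - 116 = -110)
D*65 = -110*65 = -7150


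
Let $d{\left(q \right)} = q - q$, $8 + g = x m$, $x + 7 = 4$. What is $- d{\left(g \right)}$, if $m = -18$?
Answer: $0$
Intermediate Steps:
$x = -3$ ($x = -7 + 4 = -3$)
$g = 46$ ($g = -8 - -54 = -8 + 54 = 46$)
$d{\left(q \right)} = 0$
$- d{\left(g \right)} = \left(-1\right) 0 = 0$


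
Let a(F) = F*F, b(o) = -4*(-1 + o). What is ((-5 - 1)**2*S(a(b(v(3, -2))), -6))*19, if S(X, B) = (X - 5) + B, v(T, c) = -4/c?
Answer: 3420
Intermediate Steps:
b(o) = 4 - 4*o
a(F) = F**2
S(X, B) = -5 + B + X (S(X, B) = (-5 + X) + B = -5 + B + X)
((-5 - 1)**2*S(a(b(v(3, -2))), -6))*19 = ((-5 - 1)**2*(-5 - 6 + (4 - (-16)/(-2))**2))*19 = ((-6)**2*(-5 - 6 + (4 - (-16)*(-1)/2)**2))*19 = (36*(-5 - 6 + (4 - 4*2)**2))*19 = (36*(-5 - 6 + (4 - 8)**2))*19 = (36*(-5 - 6 + (-4)**2))*19 = (36*(-5 - 6 + 16))*19 = (36*5)*19 = 180*19 = 3420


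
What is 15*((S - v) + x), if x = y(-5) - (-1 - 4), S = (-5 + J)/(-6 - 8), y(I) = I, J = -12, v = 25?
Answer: -4995/14 ≈ -356.79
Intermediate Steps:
S = 17/14 (S = (-5 - 12)/(-6 - 8) = -17/(-14) = -17*(-1/14) = 17/14 ≈ 1.2143)
x = 0 (x = -5 - (-1 - 4) = -5 - 1*(-5) = -5 + 5 = 0)
15*((S - v) + x) = 15*((17/14 - 1*25) + 0) = 15*((17/14 - 25) + 0) = 15*(-333/14 + 0) = 15*(-333/14) = -4995/14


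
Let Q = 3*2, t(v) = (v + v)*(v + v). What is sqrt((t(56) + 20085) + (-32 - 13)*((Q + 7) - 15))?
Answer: sqrt(32719) ≈ 180.88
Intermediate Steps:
t(v) = 4*v**2 (t(v) = (2*v)*(2*v) = 4*v**2)
Q = 6
sqrt((t(56) + 20085) + (-32 - 13)*((Q + 7) - 15)) = sqrt((4*56**2 + 20085) + (-32 - 13)*((6 + 7) - 15)) = sqrt((4*3136 + 20085) - 45*(13 - 15)) = sqrt((12544 + 20085) - 45*(-2)) = sqrt(32629 + 90) = sqrt(32719)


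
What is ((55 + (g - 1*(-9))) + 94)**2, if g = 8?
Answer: 27556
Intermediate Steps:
((55 + (g - 1*(-9))) + 94)**2 = ((55 + (8 - 1*(-9))) + 94)**2 = ((55 + (8 + 9)) + 94)**2 = ((55 + 17) + 94)**2 = (72 + 94)**2 = 166**2 = 27556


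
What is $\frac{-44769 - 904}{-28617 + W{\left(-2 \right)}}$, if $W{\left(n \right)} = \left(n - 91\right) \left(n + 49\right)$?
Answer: $\frac{45673}{32988} \approx 1.3845$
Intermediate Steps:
$W{\left(n \right)} = \left(-91 + n\right) \left(49 + n\right)$
$\frac{-44769 - 904}{-28617 + W{\left(-2 \right)}} = \frac{-44769 - 904}{-28617 - \left(4375 - 4\right)} = \frac{-44769 - 904}{-28617 + \left(-4459 + 4 + 84\right)} = - \frac{45673}{-28617 - 4371} = - \frac{45673}{-32988} = \left(-45673\right) \left(- \frac{1}{32988}\right) = \frac{45673}{32988}$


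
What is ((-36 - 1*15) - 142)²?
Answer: 37249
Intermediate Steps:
((-36 - 1*15) - 142)² = ((-36 - 15) - 142)² = (-51 - 142)² = (-193)² = 37249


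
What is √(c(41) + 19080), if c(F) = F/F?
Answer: √19081 ≈ 138.13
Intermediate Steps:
c(F) = 1
√(c(41) + 19080) = √(1 + 19080) = √19081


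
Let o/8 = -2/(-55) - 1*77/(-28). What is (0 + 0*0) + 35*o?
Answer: 8582/11 ≈ 780.18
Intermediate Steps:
o = 1226/55 (o = 8*(-2/(-55) - 1*77/(-28)) = 8*(-2*(-1/55) - 77*(-1/28)) = 8*(2/55 + 11/4) = 8*(613/220) = 1226/55 ≈ 22.291)
(0 + 0*0) + 35*o = (0 + 0*0) + 35*(1226/55) = (0 + 0) + 8582/11 = 0 + 8582/11 = 8582/11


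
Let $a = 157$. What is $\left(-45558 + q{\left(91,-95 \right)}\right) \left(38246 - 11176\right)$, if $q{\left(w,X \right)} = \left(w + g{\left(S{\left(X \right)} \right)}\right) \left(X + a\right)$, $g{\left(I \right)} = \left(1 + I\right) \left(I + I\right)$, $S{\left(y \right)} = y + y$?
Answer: $119457852680$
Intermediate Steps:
$S{\left(y \right)} = 2 y$
$g{\left(I \right)} = 2 I \left(1 + I\right)$ ($g{\left(I \right)} = \left(1 + I\right) 2 I = 2 I \left(1 + I\right)$)
$q{\left(w,X \right)} = \left(157 + X\right) \left(w + 4 X \left(1 + 2 X\right)\right)$ ($q{\left(w,X \right)} = \left(w + 2 \cdot 2 X \left(1 + 2 X\right)\right) \left(X + 157\right) = \left(w + 4 X \left(1 + 2 X\right)\right) \left(157 + X\right) = \left(157 + X\right) \left(w + 4 X \left(1 + 2 X\right)\right)$)
$\left(-45558 + q{\left(91,-95 \right)}\right) \left(38246 - 11176\right) = \left(-45558 + \left(8 \left(-95\right)^{3} + 157 \cdot 91 + 628 \left(-95\right) + 1260 \left(-95\right)^{2} - 8645\right)\right) \left(38246 - 11176\right) = \left(-45558 + \left(8 \left(-857375\right) + 14287 - 59660 + 1260 \cdot 9025 - 8645\right)\right) 27070 = \left(-45558 - -4458482\right) 27070 = \left(-45558 + 4458482\right) 27070 = 4412924 \cdot 27070 = 119457852680$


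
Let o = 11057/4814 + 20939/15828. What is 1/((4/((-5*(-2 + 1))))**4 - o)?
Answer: -23811247500/76437707399 ≈ -0.31151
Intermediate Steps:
o = 137905271/38097996 (o = 11057*(1/4814) + 20939*(1/15828) = 11057/4814 + 20939/15828 = 137905271/38097996 ≈ 3.6198)
1/((4/((-5*(-2 + 1))))**4 - o) = 1/((4/((-5*(-2 + 1))))**4 - 1*137905271/38097996) = 1/((4/((-5*(-1))))**4 - 137905271/38097996) = 1/((4/5)**4 - 137905271/38097996) = 1/(256/625 - 137905271/38097996) = 1/(-76437707399/23811247500) = -23811247500/76437707399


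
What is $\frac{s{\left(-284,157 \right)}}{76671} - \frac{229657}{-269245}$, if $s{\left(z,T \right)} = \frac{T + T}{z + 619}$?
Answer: $\frac{235951008467}{276619997493} \approx 0.85298$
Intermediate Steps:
$s{\left(z,T \right)} = \frac{2 T}{619 + z}$
$\frac{s{\left(-284,157 \right)}}{76671} - \frac{229657}{-269245} = \frac{2 \cdot 157 \frac{1}{619 - 284}}{76671} - \frac{229657}{-269245} = 2 \cdot 157 \cdot \frac{1}{335} \cdot \frac{1}{76671} - - \frac{229657}{269245} = 2 \cdot 157 \cdot \frac{1}{335} \cdot \frac{1}{76671} + \frac{229657}{269245} = \frac{314}{335} \cdot \frac{1}{76671} + \frac{229657}{269245} = \frac{314}{25684785} + \frac{229657}{269245} = \frac{235951008467}{276619997493}$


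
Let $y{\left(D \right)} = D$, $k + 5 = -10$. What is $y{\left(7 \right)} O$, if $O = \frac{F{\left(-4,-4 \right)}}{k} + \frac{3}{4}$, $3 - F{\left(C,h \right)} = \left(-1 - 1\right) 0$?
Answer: $\frac{77}{20} \approx 3.85$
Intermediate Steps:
$k = -15$ ($k = -5 - 10 = -15$)
$F{\left(C,h \right)} = 3$ ($F{\left(C,h \right)} = 3 - \left(-1 - 1\right) 0 = 3 - \left(-2\right) 0 = 3 - 0 = 3 + 0 = 3$)
$O = \frac{11}{20}$ ($O = \frac{3}{-15} + \frac{3}{4} = 3 \left(- \frac{1}{15}\right) + 3 \cdot \frac{1}{4} = - \frac{1}{5} + \frac{3}{4} = \frac{11}{20} \approx 0.55$)
$y{\left(7 \right)} O = 7 \cdot \frac{11}{20} = \frac{77}{20}$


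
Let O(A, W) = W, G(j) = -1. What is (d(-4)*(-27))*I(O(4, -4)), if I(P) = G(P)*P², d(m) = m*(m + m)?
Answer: 13824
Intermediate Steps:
d(m) = 2*m² (d(m) = m*(2*m) = 2*m²)
I(P) = -P²
(d(-4)*(-27))*I(O(4, -4)) = ((2*(-4)²)*(-27))*(-1*(-4)²) = ((2*16)*(-27))*(-1*16) = (32*(-27))*(-16) = -864*(-16) = 13824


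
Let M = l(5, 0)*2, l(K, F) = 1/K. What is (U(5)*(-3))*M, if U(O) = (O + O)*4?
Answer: -48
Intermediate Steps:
U(O) = 8*O (U(O) = (2*O)*4 = 8*O)
M = 2/5 ≈ 0.40000
(U(5)*(-3))*M = ((8*5)*(-3))*(2/5) = (40*(-3))*(2/5) = -120*2/5 = -48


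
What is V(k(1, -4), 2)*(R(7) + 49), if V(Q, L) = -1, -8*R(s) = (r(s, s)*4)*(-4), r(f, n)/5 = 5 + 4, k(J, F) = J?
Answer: -139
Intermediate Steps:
r(f, n) = 45 (r(f, n) = 5*(5 + 4) = 5*9 = 45)
R(s) = 90 (R(s) = -45*4*(-4)/8 = -45*(-4)/2 = -⅛*(-720) = 90)
V(k(1, -4), 2)*(R(7) + 49) = -(90 + 49) = -1*139 = -139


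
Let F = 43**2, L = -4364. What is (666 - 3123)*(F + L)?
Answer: 6179355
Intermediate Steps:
F = 1849
(666 - 3123)*(F + L) = (666 - 3123)*(1849 - 4364) = -2457*(-2515) = 6179355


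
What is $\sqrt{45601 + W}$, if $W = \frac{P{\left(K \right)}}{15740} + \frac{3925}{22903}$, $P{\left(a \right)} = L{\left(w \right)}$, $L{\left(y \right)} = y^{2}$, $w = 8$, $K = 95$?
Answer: $\frac{2 \sqrt{92595581981699811385}}{90123305} \approx 213.54$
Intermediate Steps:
$P{\left(a \right)} = 64$ ($P{\left(a \right)} = 8^{2} = 64$)
$W = \frac{15811323}{90123305}$ ($W = \frac{64}{15740} + \frac{3925}{22903} = 64 \cdot \frac{1}{15740} + 3925 \cdot \frac{1}{22903} = \frac{16}{3935} + \frac{3925}{22903} = \frac{15811323}{90123305} \approx 0.17544$)
$\sqrt{45601 + W} = \sqrt{45601 + \frac{15811323}{90123305}} = \sqrt{\frac{4109728642628}{90123305}} = \frac{2 \sqrt{92595581981699811385}}{90123305}$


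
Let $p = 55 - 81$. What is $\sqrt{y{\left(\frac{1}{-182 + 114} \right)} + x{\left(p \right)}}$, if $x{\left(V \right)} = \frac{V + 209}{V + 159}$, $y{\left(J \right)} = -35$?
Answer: $\frac{2 i \sqrt{148694}}{133} \approx 5.7986 i$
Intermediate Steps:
$p = -26$
$x{\left(V \right)} = \frac{209 + V}{159 + V}$
$\sqrt{y{\left(\frac{1}{-182 + 114} \right)} + x{\left(p \right)}} = \sqrt{-35 + \frac{209 - 26}{159 - 26}} = \sqrt{-35 + \frac{1}{133} \cdot 183} = \sqrt{-35 + \frac{183}{133}} = \sqrt{- \frac{4472}{133}} = \frac{2 i \sqrt{148694}}{133}$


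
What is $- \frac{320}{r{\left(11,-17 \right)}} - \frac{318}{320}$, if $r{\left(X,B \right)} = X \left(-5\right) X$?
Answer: $- \frac{8999}{19360} \approx -0.46482$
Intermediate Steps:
$r{\left(X,B \right)} = - 5 X^{2}$ ($r{\left(X,B \right)} = - 5 X X = - 5 X^{2}$)
$- \frac{320}{r{\left(11,-17 \right)}} - \frac{318}{320} = - \frac{320}{\left(-5\right) 11^{2}} - \frac{318}{320} = - \frac{320}{\left(-5\right) 121} - \frac{159}{160} = - \frac{320}{-605} - \frac{159}{160} = \left(-320\right) \left(- \frac{1}{605}\right) - \frac{159}{160} = \frac{64}{121} - \frac{159}{160} = - \frac{8999}{19360}$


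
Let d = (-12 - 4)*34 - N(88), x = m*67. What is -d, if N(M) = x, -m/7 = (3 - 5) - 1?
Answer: 1951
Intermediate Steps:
m = 21 (m = -7*((3 - 5) - 1) = -7*(-2 - 1) = -7*(-3) = 21)
x = 1407 (x = 21*67 = 1407)
N(M) = 1407
d = -1951 (d = (-12 - 4)*34 - 1*1407 = -16*34 - 1407 = -544 - 1407 = -1951)
-d = -1*(-1951) = 1951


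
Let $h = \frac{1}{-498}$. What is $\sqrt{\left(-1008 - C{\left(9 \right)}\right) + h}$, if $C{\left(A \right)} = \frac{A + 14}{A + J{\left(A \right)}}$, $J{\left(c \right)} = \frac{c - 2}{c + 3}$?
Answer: $\frac{i \sqrt{6264593490}}{2490} \approx 31.787 i$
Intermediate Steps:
$J{\left(c \right)} = \frac{-2 + c}{3 + c}$
$C{\left(A \right)} = \frac{14 + A}{A + \frac{-2 + A}{3 + A}}$ ($C{\left(A \right)} = \frac{A + 14}{A + \frac{-2 + A}{3 + A}} = \frac{14 + A}{A + \frac{-2 + A}{3 + A}}$)
$h = - \frac{1}{498} \approx -0.002008$
$\sqrt{\left(-1008 - C{\left(9 \right)}\right) + h} = \sqrt{\left(-1008 - \frac{\left(3 + 9\right) \left(14 + 9\right)}{-2 + 9 + 9 \left(3 + 9\right)}\right) - \frac{1}{498}} = \sqrt{\left(-1008 - \frac{1}{-2 + 9 + 9 \cdot 12} \cdot 12 \cdot 23\right) - \frac{1}{498}} = \sqrt{\left(-1008 - \frac{1}{-2 + 9 + 108} \cdot 12 \cdot 23\right) - \frac{1}{498}} = \sqrt{\left(-1008 - \frac{1}{115} \cdot 12 \cdot 23\right) - \frac{1}{498}} = \sqrt{\left(-1008 - \frac{12}{5}\right) - \frac{1}{498}} = \sqrt{- \frac{5052}{5} - \frac{1}{498}} = \sqrt{- \frac{2515901}{2490}} = \frac{i \sqrt{6264593490}}{2490}$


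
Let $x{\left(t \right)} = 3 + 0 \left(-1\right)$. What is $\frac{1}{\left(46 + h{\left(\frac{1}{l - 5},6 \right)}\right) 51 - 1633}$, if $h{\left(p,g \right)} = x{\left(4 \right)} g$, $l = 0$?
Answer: $\frac{1}{1631} \approx 0.00061312$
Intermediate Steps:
$x{\left(t \right)} = 3$ ($x{\left(t \right)} = 3 + 0 = 3$)
$h{\left(p,g \right)} = 3 g$
$\frac{1}{\left(46 + h{\left(\frac{1}{l - 5},6 \right)}\right) 51 - 1633} = \frac{1}{\left(46 + 3 \cdot 6\right) 51 - 1633} = \frac{1}{\left(46 + 18\right) 51 - 1633} = \frac{1}{64 \cdot 51 - 1633} = \frac{1}{3264 - 1633} = \frac{1}{1631}$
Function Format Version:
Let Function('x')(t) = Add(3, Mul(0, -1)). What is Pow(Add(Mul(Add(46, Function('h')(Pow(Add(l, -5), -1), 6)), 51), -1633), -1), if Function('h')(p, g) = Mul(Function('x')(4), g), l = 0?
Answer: Rational(1, 1631) ≈ 0.00061312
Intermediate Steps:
Function('x')(t) = 3 (Function('x')(t) = Add(3, 0) = 3)
Function('h')(p, g) = Mul(3, g)
Pow(Add(Mul(Add(46, Function('h')(Pow(Add(l, -5), -1), 6)), 51), -1633), -1) = Pow(Add(Mul(Add(46, Mul(3, 6)), 51), -1633), -1) = Pow(Add(Mul(Add(46, 18), 51), -1633), -1) = Pow(Add(Mul(64, 51), -1633), -1) = Pow(Add(3264, -1633), -1) = Pow(1631, -1) = Rational(1, 1631)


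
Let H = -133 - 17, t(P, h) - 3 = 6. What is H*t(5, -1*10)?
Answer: -1350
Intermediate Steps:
t(P, h) = 9 (t(P, h) = 3 + 6 = 9)
H = -150
H*t(5, -1*10) = -150*9 = -1350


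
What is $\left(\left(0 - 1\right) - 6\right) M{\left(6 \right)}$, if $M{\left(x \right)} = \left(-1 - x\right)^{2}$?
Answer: $-343$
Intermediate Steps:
$\left(\left(0 - 1\right) - 6\right) M{\left(6 \right)} = \left(\left(0 - 1\right) - 6\right) \left(1 + 6\right)^{2} = \left(-1 - 6\right) 7^{2} = \left(-7\right) 49 = -343$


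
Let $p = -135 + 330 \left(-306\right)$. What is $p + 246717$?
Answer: $145602$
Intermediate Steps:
$p = -101115$ ($p = -135 - 100980 = -101115$)
$p + 246717 = -101115 + 246717 = 145602$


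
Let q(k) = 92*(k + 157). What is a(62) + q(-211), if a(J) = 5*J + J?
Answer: -4596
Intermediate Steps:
q(k) = 14444 + 92*k (q(k) = 92*(157 + k) = 14444 + 92*k)
a(J) = 6*J
a(62) + q(-211) = 6*62 + (14444 + 92*(-211)) = 372 + (14444 - 19412) = 372 - 4968 = -4596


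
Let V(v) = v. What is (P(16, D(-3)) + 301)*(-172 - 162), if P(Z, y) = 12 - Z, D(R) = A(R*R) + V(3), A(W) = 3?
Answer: -99198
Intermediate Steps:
D(R) = 6 (D(R) = 3 + 3 = 6)
(P(16, D(-3)) + 301)*(-172 - 162) = ((12 - 1*16) + 301)*(-172 - 162) = ((12 - 16) + 301)*(-334) = (-4 + 301)*(-334) = 297*(-334) = -99198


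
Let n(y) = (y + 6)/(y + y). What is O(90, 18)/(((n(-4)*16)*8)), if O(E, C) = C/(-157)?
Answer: 9/2512 ≈ 0.0035828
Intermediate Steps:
O(E, C) = -C/157 (O(E, C) = C*(-1/157) = -C/157)
n(y) = (6 + y)/(2*y) (n(y) = (6 + y)/((2*y)) = (6 + y)*(1/(2*y)) = (6 + y)/(2*y))
O(90, 18)/(((n(-4)*16)*8)) = (-1/157*18)/(((((½)*(6 - 4)/(-4))*16)*8)) = -18/(157*((((½)*(-¼)*2)*16)*8)) = -18/(157*(-¼*16*8)) = -18/(157*((-4*8))) = -18/157/(-32) = -18/157*(-1/32) = 9/2512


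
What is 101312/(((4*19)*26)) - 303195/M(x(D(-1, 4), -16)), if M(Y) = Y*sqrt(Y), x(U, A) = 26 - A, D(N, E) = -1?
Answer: 12664/247 - 101065*sqrt(42)/588 ≈ -1062.6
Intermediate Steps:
M(Y) = Y**(3/2)
101312/(((4*19)*26)) - 303195/M(x(D(-1, 4), -16)) = 101312/(((4*19)*26)) - 303195/(26 - 1*(-16))**(3/2) = 101312/((76*26)) - 303195/(26 + 16)**(3/2) = 101312/1976 - 303195*sqrt(42)/1764 = 101312*(1/1976) - 303195*sqrt(42)/1764 = 12664/247 - 101065*sqrt(42)/588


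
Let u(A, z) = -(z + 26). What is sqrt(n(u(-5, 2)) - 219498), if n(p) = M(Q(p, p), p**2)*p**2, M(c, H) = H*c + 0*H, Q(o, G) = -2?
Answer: I*sqrt(1448810) ≈ 1203.7*I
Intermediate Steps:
u(A, z) = -26 - z (u(A, z) = -(26 + z) = -26 - z)
M(c, H) = H*c (M(c, H) = H*c + 0 = H*c)
n(p) = -2*p**4 (n(p) = (p**2*(-2))*p**2 = (-2*p**2)*p**2 = -2*p**4)
sqrt(n(u(-5, 2)) - 219498) = sqrt(-2*(-26 - 1*2)**4 - 219498) = sqrt(-2*(-26 - 2)**4 - 219498) = sqrt(-2*(-28)**4 - 219498) = sqrt(-2*614656 - 219498) = sqrt(-1229312 - 219498) = sqrt(-1448810) = I*sqrt(1448810)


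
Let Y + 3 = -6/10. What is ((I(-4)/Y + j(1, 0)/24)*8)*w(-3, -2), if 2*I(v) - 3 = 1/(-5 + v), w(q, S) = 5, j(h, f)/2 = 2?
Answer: -760/81 ≈ -9.3827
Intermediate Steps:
j(h, f) = 4 (j(h, f) = 2*2 = 4)
Y = -18/5 (Y = -3 - 6/10 = -3 - 6*⅒ = -3 - ⅗ = -18/5 ≈ -3.6000)
I(v) = 3/2 + 1/(2*(-5 + v))
((I(-4)/Y + j(1, 0)/24)*8)*w(-3, -2) = ((((-14 + 3*(-4))/(2*(-5 - 4)))/(-18/5) + 4/24)*8)*5 = ((((½)*(-14 - 12)/(-9))*(-5/18) + 4*(1/24))*8)*5 = ((((½)*(-⅑)*(-26))*(-5/18) + ⅙)*8)*5 = (((13/9)*(-5/18) + ⅙)*8)*5 = ((-65/162 + ⅙)*8)*5 = -19/81*8*5 = -152/81*5 = -760/81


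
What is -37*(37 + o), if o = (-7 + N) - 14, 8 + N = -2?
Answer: -222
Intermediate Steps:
N = -10 (N = -8 - 2 = -10)
o = -31 (o = (-7 - 10) - 14 = -17 - 14 = -31)
-37*(37 + o) = -37*(37 - 31) = -37*6 = -222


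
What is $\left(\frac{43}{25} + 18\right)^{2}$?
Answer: $\frac{243049}{625} \approx 388.88$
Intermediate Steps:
$\left(\frac{43}{25} + 18\right)^{2} = \left(\frac{493}{25}\right)^{2} = \frac{243049}{625}$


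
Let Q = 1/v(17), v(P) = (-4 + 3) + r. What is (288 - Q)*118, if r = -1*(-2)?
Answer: 33866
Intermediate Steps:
r = 2
v(P) = 1 (v(P) = (-4 + 3) + 2 = -1 + 2 = 1)
Q = 1 (Q = 1/1 = 1)
(288 - Q)*118 = (288 - 1*1)*118 = (288 - 1)*118 = 287*118 = 33866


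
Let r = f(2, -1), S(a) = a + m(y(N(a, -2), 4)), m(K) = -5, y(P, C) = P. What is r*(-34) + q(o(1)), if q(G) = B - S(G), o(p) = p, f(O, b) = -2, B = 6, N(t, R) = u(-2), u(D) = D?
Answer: 78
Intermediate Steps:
N(t, R) = -2
S(a) = -5 + a (S(a) = a - 5 = -5 + a)
r = -2
q(G) = 11 - G (q(G) = 6 - (-5 + G) = 6 + (5 - G) = 11 - G)
r*(-34) + q(o(1)) = -2*(-34) + (11 - 1*1) = 68 + (11 - 1) = 68 + 10 = 78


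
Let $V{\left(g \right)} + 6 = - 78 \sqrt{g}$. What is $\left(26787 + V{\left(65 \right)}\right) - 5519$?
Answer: $21262 - 78 \sqrt{65} \approx 20633.0$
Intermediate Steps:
$V{\left(g \right)} = -6 - 78 \sqrt{g}$
$\left(26787 + V{\left(65 \right)}\right) - 5519 = \left(26787 - \left(6 + 78 \sqrt{65}\right)\right) - 5519 = \left(26781 - 78 \sqrt{65}\right) - 5519 = 21262 - 78 \sqrt{65}$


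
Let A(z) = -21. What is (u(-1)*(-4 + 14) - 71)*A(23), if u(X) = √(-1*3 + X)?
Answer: 1491 - 420*I ≈ 1491.0 - 420.0*I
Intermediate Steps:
u(X) = √(-3 + X)
(u(-1)*(-4 + 14) - 71)*A(23) = (√(-3 - 1)*(-4 + 14) - 71)*(-21) = (√(-4)*10 - 71)*(-21) = ((2*I)*10 - 71)*(-21) = (20*I - 71)*(-21) = (-71 + 20*I)*(-21) = 1491 - 420*I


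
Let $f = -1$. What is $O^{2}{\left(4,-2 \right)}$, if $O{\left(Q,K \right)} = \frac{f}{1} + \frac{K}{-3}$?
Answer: $\frac{1}{9} \approx 0.11111$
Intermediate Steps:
$O{\left(Q,K \right)} = -1 - \frac{K}{3}$ ($O{\left(Q,K \right)} = - 1^{-1} + \frac{K}{-3} = \left(-1\right) 1 + K \left(- \frac{1}{3}\right) = -1 - \frac{K}{3}$)
$O^{2}{\left(4,-2 \right)} = \left(-1 - - \frac{2}{3}\right)^{2} = \left(-1 + \frac{2}{3}\right)^{2} = \left(- \frac{1}{3}\right)^{2} = \frac{1}{9}$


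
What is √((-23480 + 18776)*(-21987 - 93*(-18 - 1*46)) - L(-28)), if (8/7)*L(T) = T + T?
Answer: 7*√1539361 ≈ 8685.0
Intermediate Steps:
L(T) = 7*T/4 (L(T) = 7*(T + T)/8 = 7*(2*T)/8 = 7*T/4)
√((-23480 + 18776)*(-21987 - 93*(-18 - 1*46)) - L(-28)) = √((-23480 + 18776)*(-21987 - 93*(-18 - 1*46)) - 7*(-28)/4) = √(-4704*(-21987 - 93*(-18 - 46)) - 1*(-49)) = √(-4704*(-21987 - 93*(-64)) + 49) = √(-4704*(-21987 + 5952) + 49) = √(-4704*(-16035) + 49) = √(75428640 + 49) = √75428689 = 7*√1539361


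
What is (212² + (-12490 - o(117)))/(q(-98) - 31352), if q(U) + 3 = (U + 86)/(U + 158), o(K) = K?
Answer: -161685/156776 ≈ -1.0313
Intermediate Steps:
q(U) = -3 + (86 + U)/(158 + U) (q(U) = -3 + (U + 86)/(U + 158) = -3 + (86 + U)/(158 + U))
(212² + (-12490 - o(117)))/(q(-98) - 31352) = (212² + (-12490 - 1*117))/(2*(-194 - 1*(-98))/(158 - 98) - 31352) = (44944 + (-12490 - 117))/(2*(-194 + 98)/60 - 31352) = (44944 - 12607)/(2*(1/60)*(-96) - 31352) = 32337/(-16/5 - 31352) = 32337/(-156776/5) = 32337*(-5/156776) = -161685/156776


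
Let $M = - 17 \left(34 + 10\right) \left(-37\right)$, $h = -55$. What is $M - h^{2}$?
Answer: $24651$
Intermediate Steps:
$M = 27676$ ($M = \left(-17\right) 44 \left(-37\right) = \left(-748\right) \left(-37\right) = 27676$)
$M - h^{2} = 27676 - \left(-55\right)^{2} = 27676 - 3025 = 24651$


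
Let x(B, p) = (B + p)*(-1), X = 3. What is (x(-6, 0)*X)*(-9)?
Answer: -162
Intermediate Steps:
x(B, p) = -B - p
(x(-6, 0)*X)*(-9) = ((-1*(-6) - 1*0)*3)*(-9) = ((6 + 0)*3)*(-9) = (6*3)*(-9) = 18*(-9) = -162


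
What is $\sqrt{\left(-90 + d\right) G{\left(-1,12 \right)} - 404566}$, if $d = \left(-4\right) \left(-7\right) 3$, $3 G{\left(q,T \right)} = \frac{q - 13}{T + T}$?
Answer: $\frac{i \sqrt{14564334}}{6} \approx 636.05 i$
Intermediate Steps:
$G{\left(q,T \right)} = \frac{-13 + q}{6 T}$ ($G{\left(q,T \right)} = \frac{\left(q - 13\right) \frac{1}{T + T}}{3} = \frac{\left(-13 + q\right) \frac{1}{2 T}}{3} = \frac{\frac{1}{2} \frac{1}{T} \left(-13 + q\right)}{3} = \frac{-13 + q}{6 T}$)
$d = 84$ ($d = 28 \cdot 3 = 84$)
$\sqrt{\left(-90 + d\right) G{\left(-1,12 \right)} - 404566} = \sqrt{\left(-90 + 84\right) \frac{-13 - 1}{6 \cdot 12} - 404566} = \sqrt{- 6 \cdot \frac{1}{6} \cdot \frac{1}{12} \left(-14\right) - 404566} = \sqrt{\left(-6\right) \left(- \frac{7}{36}\right) - 404566} = \sqrt{\frac{7}{6} - 404566} = \sqrt{- \frac{2427389}{6}} = \frac{i \sqrt{14564334}}{6}$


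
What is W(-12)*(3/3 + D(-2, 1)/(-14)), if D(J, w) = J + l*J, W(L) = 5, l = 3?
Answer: 55/7 ≈ 7.8571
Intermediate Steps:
D(J, w) = 4*J (D(J, w) = J + 3*J = 4*J)
W(-12)*(3/3 + D(-2, 1)/(-14)) = 5*(3/3 + (4*(-2))/(-14)) = 5*(3*(1/3) - 8*(-1/14)) = 5*(1 + 4/7) = 5*(11/7) = 55/7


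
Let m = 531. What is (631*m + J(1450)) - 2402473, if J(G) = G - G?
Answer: -2067412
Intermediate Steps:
J(G) = 0
(631*m + J(1450)) - 2402473 = (631*531 + 0) - 2402473 = (335061 + 0) - 2402473 = 335061 - 2402473 = -2067412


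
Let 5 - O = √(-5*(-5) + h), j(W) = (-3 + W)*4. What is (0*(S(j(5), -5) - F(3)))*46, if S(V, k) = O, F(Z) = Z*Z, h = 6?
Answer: 0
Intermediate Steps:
j(W) = -12 + 4*W
F(Z) = Z²
O = 5 - √31 (O = 5 - √(-5*(-5) + 6) = 5 - √(25 + 6) = 5 - √31 ≈ -0.56776)
S(V, k) = 5 - √31
(0*(S(j(5), -5) - F(3)))*46 = (0*((5 - √31) - 1*3²))*46 = (0*((5 - √31) - 1*9))*46 = (0*((5 - √31) - 9))*46 = (0*(-4 - √31))*46 = 0*46 = 0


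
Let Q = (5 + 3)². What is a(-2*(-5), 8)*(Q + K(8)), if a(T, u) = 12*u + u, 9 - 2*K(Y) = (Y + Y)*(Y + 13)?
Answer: -10348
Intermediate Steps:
K(Y) = 9/2 - Y*(13 + Y) (K(Y) = 9/2 - (Y + Y)*(Y + 13)/2 = 9/2 - 2*Y*(13 + Y)/2 = 9/2 - Y*(13 + Y))
Q = 64 (Q = 8² = 64)
a(T, u) = 13*u
a(-2*(-5), 8)*(Q + K(8)) = (13*8)*(64 + (9/2 - 1*8² - 13*8)) = 104*(64 + (9/2 - 1*64 - 104)) = 104*(64 + (9/2 - 64 - 104)) = 104*(64 - 327/2) = 104*(-199/2) = -10348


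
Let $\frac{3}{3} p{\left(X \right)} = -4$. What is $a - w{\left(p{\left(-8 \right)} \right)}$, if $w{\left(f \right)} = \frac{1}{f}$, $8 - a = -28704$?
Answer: $\frac{114849}{4} \approx 28712.0$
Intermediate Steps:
$a = 28712$ ($a = 8 - -28704 = 8 + 28704 = 28712$)
$p{\left(X \right)} = -4$
$a - w{\left(p{\left(-8 \right)} \right)} = 28712 - \frac{1}{-4} = 28712 - - \frac{1}{4} = 28712 + \frac{1}{4} = \frac{114849}{4}$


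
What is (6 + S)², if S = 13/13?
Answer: 49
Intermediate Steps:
S = 1 (S = 13*(1/13) = 1)
(6 + S)² = (6 + 1)² = 7² = 49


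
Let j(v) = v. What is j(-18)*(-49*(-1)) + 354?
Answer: -528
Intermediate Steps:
j(-18)*(-49*(-1)) + 354 = -(-882)*(-1) + 354 = -18*49 + 354 = -882 + 354 = -528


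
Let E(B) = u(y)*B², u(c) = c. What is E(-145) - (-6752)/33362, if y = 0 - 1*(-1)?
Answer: 350721401/16681 ≈ 21025.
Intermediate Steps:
y = 1 (y = 0 + 1 = 1)
E(B) = B² (E(B) = 1*B² = B²)
E(-145) - (-6752)/33362 = (-145)² - (-6752)/33362 = 21025 - (-6752)/33362 = 21025 - 1*(-3376/16681) = 21025 + 3376/16681 = 350721401/16681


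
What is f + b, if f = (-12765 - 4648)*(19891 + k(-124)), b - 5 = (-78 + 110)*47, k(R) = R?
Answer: -344201262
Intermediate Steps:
b = 1509 (b = 5 + (-78 + 110)*47 = 5 + 32*47 = 5 + 1504 = 1509)
f = -344202771 (f = (-12765 - 4648)*(19891 - 124) = -17413*19767 = -344202771)
f + b = -344202771 + 1509 = -344201262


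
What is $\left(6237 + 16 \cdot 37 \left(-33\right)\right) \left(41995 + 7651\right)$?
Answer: $-660242154$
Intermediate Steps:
$\left(6237 + 16 \cdot 37 \left(-33\right)\right) \left(41995 + 7651\right) = \left(6237 + 592 \left(-33\right)\right) 49646 = \left(6237 - 19536\right) 49646 = \left(-13299\right) 49646 = -660242154$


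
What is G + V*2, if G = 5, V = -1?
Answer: 3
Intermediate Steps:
G + V*2 = 5 - 1*2 = 5 - 2 = 3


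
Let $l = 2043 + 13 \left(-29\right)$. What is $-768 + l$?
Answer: $898$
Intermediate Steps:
$l = 1666$ ($l = 2043 - 377 = 1666$)
$-768 + l = -768 + 1666 = 898$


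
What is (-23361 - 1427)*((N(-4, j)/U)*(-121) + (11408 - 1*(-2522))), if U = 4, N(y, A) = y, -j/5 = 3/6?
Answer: -348296188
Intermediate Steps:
j = -5/2 (j = -15/6 = -5*1/2 = -5/2 ≈ -2.5000)
(-23361 - 1427)*((N(-4, j)/U)*(-121) + (11408 - 1*(-2522))) = (-23361 - 1427)*(-4/4*(-121) + (11408 - 1*(-2522))) = -24788*(-4*1/4*(-121) + (11408 + 2522)) = -24788*(-1*(-121) + 13930) = -24788*(121 + 13930) = -24788*14051 = -348296188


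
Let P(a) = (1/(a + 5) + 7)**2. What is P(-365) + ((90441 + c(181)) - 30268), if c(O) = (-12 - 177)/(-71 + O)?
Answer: 85849978331/1425600 ≈ 60220.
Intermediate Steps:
P(a) = (7 + 1/(5 + a))**2 (P(a) = (1/(5 + a) + 7)**2 = (7 + 1/(5 + a))**2)
c(O) = -189/(-71 + O)
P(-365) + ((90441 + c(181)) - 30268) = (36 + 7*(-365))**2/(5 - 365)**2 + ((90441 - 189/(-71 + 181)) - 30268) = (36 - 2555)**2/(-360)**2 + ((90441 - 189/110) - 30268) = (1/129600)*(-2519)**2 + ((90441 - 189*1/110) - 30268) = (1/129600)*6345361 + ((90441 - 189/110) - 30268) = 6345361/129600 + (9948321/110 - 30268) = 6345361/129600 + 6618841/110 = 85849978331/1425600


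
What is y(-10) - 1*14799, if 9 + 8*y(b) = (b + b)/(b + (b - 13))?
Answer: -3907213/264 ≈ -14800.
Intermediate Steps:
y(b) = -9/8 + b/(4*(-13 + 2*b)) (y(b) = -9/8 + ((b + b)/(b + (b - 13)))/8 = -9/8 + ((2*b)/(b + (-13 + b)))/8 = -9/8 + ((2*b)/(-13 + 2*b))/8 = -9/8 + (2*b/(-13 + 2*b))/8 = -9/8 + b/(4*(-13 + 2*b)))
y(-10) - 1*14799 = (117 - 16*(-10))/(8*(-13 + 2*(-10))) - 1*14799 = (117 + 160)/(8*(-13 - 20)) - 14799 = (⅛)*277/(-33) - 14799 = (⅛)*(-1/33)*277 - 14799 = -277/264 - 14799 = -3907213/264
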